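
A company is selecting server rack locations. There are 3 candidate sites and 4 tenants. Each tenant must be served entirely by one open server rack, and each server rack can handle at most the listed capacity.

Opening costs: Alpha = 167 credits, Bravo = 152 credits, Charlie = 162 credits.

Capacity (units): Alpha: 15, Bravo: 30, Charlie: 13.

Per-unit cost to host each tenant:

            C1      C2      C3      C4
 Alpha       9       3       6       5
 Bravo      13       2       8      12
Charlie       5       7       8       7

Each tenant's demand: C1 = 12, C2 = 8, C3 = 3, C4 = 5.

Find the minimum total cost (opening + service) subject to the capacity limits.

Minimum total cost: 408

Open {Bravo}: C1→Bravo 13·12=156, C2→Bravo 2·8=16, C3→Bravo 8·3=24, C4→Bravo 12·5=60.
Loads: Bravo carries 28/30. Service 256; fixed 152; total 408.
Next best feasible plan costs 474.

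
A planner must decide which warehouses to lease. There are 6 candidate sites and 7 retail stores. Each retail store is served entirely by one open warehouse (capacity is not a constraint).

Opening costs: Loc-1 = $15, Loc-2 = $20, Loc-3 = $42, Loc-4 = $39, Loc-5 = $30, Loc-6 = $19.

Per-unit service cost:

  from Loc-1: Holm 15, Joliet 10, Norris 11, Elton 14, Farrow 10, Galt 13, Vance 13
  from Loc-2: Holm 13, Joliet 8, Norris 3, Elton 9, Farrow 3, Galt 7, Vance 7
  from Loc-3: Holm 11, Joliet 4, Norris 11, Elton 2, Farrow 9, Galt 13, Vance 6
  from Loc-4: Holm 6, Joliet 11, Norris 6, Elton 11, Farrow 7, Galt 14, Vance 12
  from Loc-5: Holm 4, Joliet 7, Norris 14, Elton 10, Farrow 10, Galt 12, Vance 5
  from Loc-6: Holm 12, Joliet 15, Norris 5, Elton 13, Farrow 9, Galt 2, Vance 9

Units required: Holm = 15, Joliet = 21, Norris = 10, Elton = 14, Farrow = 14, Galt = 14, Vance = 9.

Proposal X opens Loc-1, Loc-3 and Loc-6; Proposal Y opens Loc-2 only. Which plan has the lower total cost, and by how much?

Proposal X is cheaper by 131.

Proposal X: {Loc-1, Loc-3, Loc-6}: Holm→Loc-3 11·15=165, Joliet→Loc-3 4·21=84, Norris→Loc-6 5·10=50, Elton→Loc-3 2·14=28, Farrow→Loc-3 9·14=126, Galt→Loc-6 2·14=28, Vance→Loc-3 6·9=54. Service 535; fixed 76; total 611.
Proposal Y: {Loc-2}: Holm→Loc-2 13·15=195, Joliet→Loc-2 8·21=168, Norris→Loc-2 3·10=30, Elton→Loc-2 9·14=126, Farrow→Loc-2 3·14=42, Galt→Loc-2 7·14=98, Vance→Loc-2 7·9=63. Service 722; fixed 20; total 742.
Difference: |611 − 742| = 131.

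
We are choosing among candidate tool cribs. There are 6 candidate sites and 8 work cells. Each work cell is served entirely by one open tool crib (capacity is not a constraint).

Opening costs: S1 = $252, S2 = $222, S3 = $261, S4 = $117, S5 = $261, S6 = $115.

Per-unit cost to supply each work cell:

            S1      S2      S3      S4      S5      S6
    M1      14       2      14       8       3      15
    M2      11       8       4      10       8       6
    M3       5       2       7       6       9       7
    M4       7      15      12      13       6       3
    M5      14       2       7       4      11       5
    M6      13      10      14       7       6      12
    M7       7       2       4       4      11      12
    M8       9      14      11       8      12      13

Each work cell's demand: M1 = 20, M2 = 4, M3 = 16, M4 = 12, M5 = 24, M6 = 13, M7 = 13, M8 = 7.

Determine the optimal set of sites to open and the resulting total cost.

For any fixed open set, each work cell goes to its cheapest open site; total = fixed + service.
{S2, S6}: M1→S2 2·20=40, M2→S6 6·4=24, M3→S2 2·16=32, M4→S6 3·12=36, M5→S2 2·24=48, M6→S2 10·13=130, M7→S2 2·13=26, M8→S6 13·7=91. Service 427; fixed 337; total 764.
{S2, S4, S6}: M1→S2 2·20=40, M2→S6 6·4=24, M3→S2 2·16=32, M4→S6 3·12=36, M5→S2 2·24=48, M6→S4 7·13=91, M7→S2 2·13=26, M8→S4 8·7=56. Service 353; fixed 454; total 807.
{S2}: M1→S2 2·20=40, M2→S2 8·4=32, M3→S2 2·16=32, M4→S2 15·12=180, M5→S2 2·24=48, M6→S2 10·13=130, M7→S2 2·13=26, M8→S2 14·7=98. Service 586; fixed 222; total 808.
{S1, S2, S3, S4, S5, S6}: M1→S2 2·20=40, M2→S3 4·4=16, M3→S2 2·16=32, M4→S6 3·12=36, M5→S2 2·24=48, M6→S5 6·13=78, M7→S2 2·13=26, M8→S4 8·7=56. Service 332; fixed 1228; total 1560.
No other subset beats 764.

Open S2 and S6; minimum total cost 764.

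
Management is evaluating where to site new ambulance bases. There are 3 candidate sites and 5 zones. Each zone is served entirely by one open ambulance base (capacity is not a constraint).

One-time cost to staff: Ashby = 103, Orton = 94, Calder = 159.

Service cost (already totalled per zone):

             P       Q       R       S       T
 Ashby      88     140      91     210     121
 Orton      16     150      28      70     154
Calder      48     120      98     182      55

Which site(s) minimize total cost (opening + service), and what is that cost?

Open Orton only; minimum total cost 512.

For any fixed open set, each zone goes to its cheapest open site; total = fixed + service.
{Orton}: P→Orton 16, Q→Orton 150, R→Orton 28, S→Orton 70, T→Orton 154. Service 418; fixed 94; total 512.
{Orton, Calder}: service 289 + fixed 253 = 542
{Ashby, Orton}: service 375 + fixed 197 = 572
{Ashby, Orton, Calder}: P→Orton 16, Q→Calder 120, R→Orton 28, S→Orton 70, T→Calder 55. Service 289; fixed 356; total 645.
(All 7 nonempty subsets were checked; Orton only is lowest.)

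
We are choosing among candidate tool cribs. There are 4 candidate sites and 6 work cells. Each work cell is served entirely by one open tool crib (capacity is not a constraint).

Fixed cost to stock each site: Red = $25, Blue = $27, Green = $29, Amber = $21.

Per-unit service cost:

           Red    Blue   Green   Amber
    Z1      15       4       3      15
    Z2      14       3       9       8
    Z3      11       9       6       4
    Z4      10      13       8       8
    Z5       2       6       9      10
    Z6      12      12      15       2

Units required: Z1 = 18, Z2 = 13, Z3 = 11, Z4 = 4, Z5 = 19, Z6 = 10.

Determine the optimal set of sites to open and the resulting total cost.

For any fixed open set, each work cell goes to its cheapest open site; total = fixed + service.
{Red, Blue, Amber}: Z1→Blue 4·18=72, Z2→Blue 3·13=39, Z3→Amber 4·11=44, Z4→Amber 8·4=32, Z5→Red 2·19=38, Z6→Amber 2·10=20. Service 245; fixed 73; total 318.
{Red, Blue, Green, Amber}: Z1→Green 3·18=54, Z2→Blue 3·13=39, Z3→Amber 4·11=44, Z4→Green 8·4=32, Z5→Red 2·19=38, Z6→Amber 2·10=20. Service 227; fixed 102; total 329.
{Red, Green, Amber}: service 292 + fixed 75 = 367
{Amber}: Z1→Amber 15·18=270, Z2→Amber 8·13=104, Z3→Amber 4·11=44, Z4→Amber 8·4=32, Z5→Amber 10·19=190, Z6→Amber 2·10=20. Service 660; fixed 21; total 681.
No other subset beats 318.

Open Red, Blue and Amber; minimum total cost 318.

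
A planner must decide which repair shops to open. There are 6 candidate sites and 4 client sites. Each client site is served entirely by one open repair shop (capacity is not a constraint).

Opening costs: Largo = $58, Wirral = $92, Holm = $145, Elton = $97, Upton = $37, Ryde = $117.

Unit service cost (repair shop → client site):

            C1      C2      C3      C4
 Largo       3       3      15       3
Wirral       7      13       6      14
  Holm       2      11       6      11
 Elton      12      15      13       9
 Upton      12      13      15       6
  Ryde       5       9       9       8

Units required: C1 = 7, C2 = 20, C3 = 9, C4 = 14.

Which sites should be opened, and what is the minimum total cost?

For any fixed open set, each client site goes to its cheapest open site; total = fixed + service.
{Largo}: C1→Largo 3·7=21, C2→Largo 3·20=60, C3→Largo 15·9=135, C4→Largo 3·14=42. Service 258; fixed 58; total 316.
{Largo, Wirral}: service 177 + fixed 150 = 327
{Largo, Upton}: service 258 + fixed 95 = 353
{Largo, Wirral, Holm, Elton, Upton, Ryde}: service 170 + fixed 546 = 716
No other subset beats 316.

Open Largo only; minimum total cost 316.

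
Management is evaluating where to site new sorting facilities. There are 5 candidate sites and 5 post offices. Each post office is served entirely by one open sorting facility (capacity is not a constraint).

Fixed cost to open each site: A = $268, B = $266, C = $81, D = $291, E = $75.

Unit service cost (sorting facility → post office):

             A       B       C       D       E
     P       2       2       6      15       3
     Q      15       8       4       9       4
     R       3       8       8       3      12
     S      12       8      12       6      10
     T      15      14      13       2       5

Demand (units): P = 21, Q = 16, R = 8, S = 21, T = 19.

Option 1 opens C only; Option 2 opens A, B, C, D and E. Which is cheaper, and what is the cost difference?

Option 1: {C}: P→C 6·21=126, Q→C 4·16=64, R→C 8·8=64, S→C 12·21=252, T→C 13·19=247. Service 753; fixed 81; total 834.
Option 2: {A, B, C, D, E}: P→A 2·21=42, Q→C 4·16=64, R→A 3·8=24, S→D 6·21=126, T→D 2·19=38. Service 294; fixed 981; total 1275.
Difference: |834 − 1275| = 441.

Option 1 is cheaper by 441.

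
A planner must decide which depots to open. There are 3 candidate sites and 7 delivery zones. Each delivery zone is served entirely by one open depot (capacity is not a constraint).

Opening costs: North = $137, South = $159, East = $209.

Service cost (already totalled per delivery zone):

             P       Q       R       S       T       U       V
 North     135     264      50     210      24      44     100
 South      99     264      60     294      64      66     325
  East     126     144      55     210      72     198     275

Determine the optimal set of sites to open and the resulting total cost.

Open North only; minimum total cost 964.

For any fixed open set, each delivery zone goes to its cheapest open site; total = fixed + service.
{North}: P→North 135, Q→North 264, R→North 50, S→North 210, T→North 24, U→North 44, V→North 100. Service 827; fixed 137; total 964.
{North, East}: P→East 126, Q→East 144, R→North 50, S→North 210, T→North 24, U→North 44, V→North 100. Service 698; fixed 346; total 1044.
{North, South}: service 791 + fixed 296 = 1087
{North, South, East}: P→South 99, Q→East 144, R→North 50, S→North 210, T→North 24, U→North 44, V→North 100. Service 671; fixed 505; total 1176.
(All 7 nonempty subsets were checked; North only is lowest.)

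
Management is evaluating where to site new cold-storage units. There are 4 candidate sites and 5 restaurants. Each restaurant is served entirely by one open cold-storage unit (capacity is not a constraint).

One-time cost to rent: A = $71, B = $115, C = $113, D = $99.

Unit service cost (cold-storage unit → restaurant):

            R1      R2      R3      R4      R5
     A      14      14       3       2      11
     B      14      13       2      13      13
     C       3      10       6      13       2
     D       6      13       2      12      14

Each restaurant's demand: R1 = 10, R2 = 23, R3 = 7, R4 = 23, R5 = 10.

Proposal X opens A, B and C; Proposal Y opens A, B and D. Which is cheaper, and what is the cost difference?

Proposal X: {A, B, C}: R1→C 3·10=30, R2→C 10·23=230, R3→B 2·7=14, R4→A 2·23=46, R5→C 2·10=20. Service 340; fixed 299; total 639.
Proposal Y: {A, B, D}: R1→D 6·10=60, R2→B 13·23=299, R3→B 2·7=14, R4→A 2·23=46, R5→A 11·10=110. Service 529; fixed 285; total 814.
Difference: |639 − 814| = 175.

Proposal X is cheaper by 175.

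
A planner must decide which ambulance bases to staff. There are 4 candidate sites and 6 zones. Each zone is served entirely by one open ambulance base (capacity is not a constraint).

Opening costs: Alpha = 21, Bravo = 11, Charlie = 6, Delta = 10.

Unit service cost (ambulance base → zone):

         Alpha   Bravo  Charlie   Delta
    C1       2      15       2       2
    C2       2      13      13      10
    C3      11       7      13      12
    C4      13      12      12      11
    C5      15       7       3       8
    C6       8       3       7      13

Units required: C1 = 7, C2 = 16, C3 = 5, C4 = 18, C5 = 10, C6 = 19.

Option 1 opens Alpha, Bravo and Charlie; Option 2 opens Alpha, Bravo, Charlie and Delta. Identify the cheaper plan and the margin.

Option 2 is cheaper by 8.

Option 1: {Alpha, Bravo, Charlie}: C1→Alpha 2·7=14, C2→Alpha 2·16=32, C3→Bravo 7·5=35, C4→Bravo 12·18=216, C5→Charlie 3·10=30, C6→Bravo 3·19=57. Service 384; fixed 38; total 422.
Option 2: {Alpha, Bravo, Charlie, Delta}: C1→Alpha 2·7=14, C2→Alpha 2·16=32, C3→Bravo 7·5=35, C4→Delta 11·18=198, C5→Charlie 3·10=30, C6→Bravo 3·19=57. Service 366; fixed 48; total 414.
Difference: |422 − 414| = 8.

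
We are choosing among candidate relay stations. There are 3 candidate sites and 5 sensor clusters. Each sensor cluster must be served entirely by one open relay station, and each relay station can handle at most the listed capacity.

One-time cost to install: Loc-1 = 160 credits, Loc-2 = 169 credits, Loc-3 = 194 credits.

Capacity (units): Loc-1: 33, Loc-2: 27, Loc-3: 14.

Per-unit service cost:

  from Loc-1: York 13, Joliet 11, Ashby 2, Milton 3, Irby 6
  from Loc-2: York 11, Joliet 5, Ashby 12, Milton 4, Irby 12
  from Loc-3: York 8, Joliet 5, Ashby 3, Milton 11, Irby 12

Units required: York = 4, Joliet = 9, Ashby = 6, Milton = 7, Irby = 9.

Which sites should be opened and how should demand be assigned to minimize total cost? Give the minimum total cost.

Open {Loc-1, Loc-2}: York→Loc-2 11·4=44, Joliet→Loc-2 5·9=45, Ashby→Loc-1 2·6=12, Milton→Loc-1 3·7=21, Irby→Loc-1 6·9=54.
Loads: Loc-1 carries 22/33, Loc-2 carries 13/27. Service 176; fixed 329; total 505.
Next best feasible plan costs 512.

Minimum total cost: 505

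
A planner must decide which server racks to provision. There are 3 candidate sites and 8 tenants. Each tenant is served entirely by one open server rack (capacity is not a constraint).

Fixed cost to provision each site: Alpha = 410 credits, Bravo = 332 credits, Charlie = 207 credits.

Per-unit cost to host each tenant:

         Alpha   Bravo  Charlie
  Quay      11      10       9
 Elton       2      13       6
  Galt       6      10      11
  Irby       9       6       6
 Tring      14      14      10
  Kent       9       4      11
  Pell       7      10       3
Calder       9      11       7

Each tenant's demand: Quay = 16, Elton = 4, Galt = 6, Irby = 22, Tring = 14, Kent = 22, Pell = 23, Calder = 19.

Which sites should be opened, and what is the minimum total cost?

For any fixed open set, each tenant goes to its cheapest open site; total = fixed + service.
{Charlie}: Quay→Charlie 9·16=144, Elton→Charlie 6·4=24, Galt→Charlie 11·6=66, Irby→Charlie 6·22=132, Tring→Charlie 10·14=140, Kent→Charlie 11·22=242, Pell→Charlie 3·23=69, Calder→Charlie 7·19=133. Service 950; fixed 207; total 1157.
{Bravo, Charlie}: service 790 + fixed 539 = 1329
{Bravo}: Quay→Bravo 10·16=160, Elton→Bravo 13·4=52, Galt→Bravo 10·6=60, Irby→Bravo 6·22=132, Tring→Bravo 14·14=196, Kent→Bravo 4·22=88, Pell→Bravo 10·23=230, Calder→Bravo 11·19=209. Service 1127; fixed 332; total 1459.
{Alpha, Bravo, Charlie}: service 750 + fixed 949 = 1699
No other subset beats 1157.

Open Charlie only; minimum total cost 1157.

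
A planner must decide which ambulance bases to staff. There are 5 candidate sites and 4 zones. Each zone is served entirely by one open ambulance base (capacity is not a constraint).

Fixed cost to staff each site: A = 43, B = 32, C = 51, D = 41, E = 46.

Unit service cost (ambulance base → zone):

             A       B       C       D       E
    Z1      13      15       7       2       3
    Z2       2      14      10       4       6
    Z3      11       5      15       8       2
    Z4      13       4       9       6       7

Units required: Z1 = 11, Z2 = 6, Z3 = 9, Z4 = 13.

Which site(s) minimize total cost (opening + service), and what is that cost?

For any fixed open set, each zone goes to its cheapest open site; total = fixed + service.
{B, D}: Z1→D 2·11=22, Z2→D 4·6=24, Z3→B 5·9=45, Z4→B 4·13=52. Service 143; fixed 73; total 216.
{B, E}: Z1→E 3·11=33, Z2→E 6·6=36, Z3→E 2·9=18, Z4→B 4·13=52. Service 139; fixed 78; total 217.
{E}: Z1→E 3·11=33, Z2→E 6·6=36, Z3→E 2·9=18, Z4→E 7·13=91. Service 178; fixed 46; total 224.
{A, B, C, D, E}: service 104 + fixed 213 = 317
No other subset beats 216.

Open B and D; minimum total cost 216.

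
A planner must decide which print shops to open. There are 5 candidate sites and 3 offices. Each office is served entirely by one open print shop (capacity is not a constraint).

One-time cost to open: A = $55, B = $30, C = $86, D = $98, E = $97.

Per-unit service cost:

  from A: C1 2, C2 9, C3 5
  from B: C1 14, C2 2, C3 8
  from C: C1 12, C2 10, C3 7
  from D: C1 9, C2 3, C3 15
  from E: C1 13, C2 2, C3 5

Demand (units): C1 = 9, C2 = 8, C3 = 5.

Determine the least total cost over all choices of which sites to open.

For any fixed open set, each office goes to its cheapest open site; total = fixed + service.
{A, B}: C1→A 2·9=18, C2→B 2·8=16, C3→A 5·5=25. Service 59; fixed 85; total 144.
{A}: C1→A 2·9=18, C2→A 9·8=72, C3→A 5·5=25. Service 115; fixed 55; total 170.
{A, E}: service 59 + fixed 152 = 211
{A, B, C, D, E}: service 59 + fixed 366 = 425
No other subset beats 144.

Minimum total cost: 144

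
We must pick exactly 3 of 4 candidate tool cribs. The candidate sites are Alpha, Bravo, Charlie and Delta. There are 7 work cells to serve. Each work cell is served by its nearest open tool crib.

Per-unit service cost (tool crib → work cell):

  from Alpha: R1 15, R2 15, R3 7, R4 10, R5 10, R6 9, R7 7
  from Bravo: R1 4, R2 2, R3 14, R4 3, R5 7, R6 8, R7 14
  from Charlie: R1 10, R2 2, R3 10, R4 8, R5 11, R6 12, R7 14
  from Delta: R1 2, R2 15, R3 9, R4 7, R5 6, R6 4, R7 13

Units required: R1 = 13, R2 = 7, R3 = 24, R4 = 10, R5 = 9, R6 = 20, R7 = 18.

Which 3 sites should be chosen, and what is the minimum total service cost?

Choose Alpha, Bravo and Delta; total service cost 498.

With exactly 3 open, each work cell uses its cheapest among the chosen.
{Alpha, Bravo, Delta}: R1→Delta 2·13=26, R2→Bravo 2·7=14, R3→Alpha 7·24=168, R4→Bravo 3·10=30, R5→Delta 6·9=54, R6→Delta 4·20=80, R7→Alpha 7·18=126. Service cost 498.
{Alpha, Charlie, Delta}: service cost 538
{Alpha, Bravo, Charlie}: service cost 613
Among all 4 size-3 choices, {Alpha, Bravo, Delta} is lowest.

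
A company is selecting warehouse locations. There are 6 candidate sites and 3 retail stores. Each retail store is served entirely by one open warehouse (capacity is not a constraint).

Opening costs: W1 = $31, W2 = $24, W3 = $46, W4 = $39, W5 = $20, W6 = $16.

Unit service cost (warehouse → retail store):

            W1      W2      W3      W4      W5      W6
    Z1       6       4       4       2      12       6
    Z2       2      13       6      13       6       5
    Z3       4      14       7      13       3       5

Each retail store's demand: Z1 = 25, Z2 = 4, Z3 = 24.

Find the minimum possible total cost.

Minimum total cost: 205

For any fixed open set, each retail store goes to its cheapest open site; total = fixed + service.
{W4, W5}: Z1→W4 2·25=50, Z2→W5 6·4=24, Z3→W5 3·24=72. Service 146; fixed 59; total 205.
{W4, W5, W6}: Z1→W4 2·25=50, Z2→W6 5·4=20, Z3→W5 3·24=72. Service 142; fixed 75; total 217.
{W1, W4, W5}: service 130 + fixed 90 = 220
{W1, W2, W3, W4, W5, W6}: service 130 + fixed 176 = 306
No other subset beats 205.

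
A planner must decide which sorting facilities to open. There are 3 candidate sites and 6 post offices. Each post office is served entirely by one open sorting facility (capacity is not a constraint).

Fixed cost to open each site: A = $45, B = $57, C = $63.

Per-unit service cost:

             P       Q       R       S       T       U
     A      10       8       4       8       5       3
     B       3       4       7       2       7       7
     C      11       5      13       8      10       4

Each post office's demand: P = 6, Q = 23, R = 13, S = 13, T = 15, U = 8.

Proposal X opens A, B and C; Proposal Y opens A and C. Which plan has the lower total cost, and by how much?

Proposal X: {A, B, C}: P→B 3·6=18, Q→B 4·23=92, R→A 4·13=52, S→B 2·13=26, T→A 5·15=75, U→A 3·8=24. Service 287; fixed 165; total 452.
Proposal Y: {A, C}: P→A 10·6=60, Q→C 5·23=115, R→A 4·13=52, S→A 8·13=104, T→A 5·15=75, U→A 3·8=24. Service 430; fixed 108; total 538.
Difference: |452 − 538| = 86.

Proposal X is cheaper by 86.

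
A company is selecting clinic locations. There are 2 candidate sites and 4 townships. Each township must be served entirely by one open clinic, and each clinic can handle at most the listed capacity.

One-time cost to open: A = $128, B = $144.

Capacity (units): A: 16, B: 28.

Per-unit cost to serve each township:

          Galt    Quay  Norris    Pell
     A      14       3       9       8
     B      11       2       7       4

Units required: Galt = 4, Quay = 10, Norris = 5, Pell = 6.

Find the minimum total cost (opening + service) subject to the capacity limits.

Open {B}: Galt→B 11·4=44, Quay→B 2·10=20, Norris→B 7·5=35, Pell→B 4·6=24.
Loads: B carries 25/28. Service 123; fixed 144; total 267.
Next best feasible plan costs 395.

Minimum total cost: 267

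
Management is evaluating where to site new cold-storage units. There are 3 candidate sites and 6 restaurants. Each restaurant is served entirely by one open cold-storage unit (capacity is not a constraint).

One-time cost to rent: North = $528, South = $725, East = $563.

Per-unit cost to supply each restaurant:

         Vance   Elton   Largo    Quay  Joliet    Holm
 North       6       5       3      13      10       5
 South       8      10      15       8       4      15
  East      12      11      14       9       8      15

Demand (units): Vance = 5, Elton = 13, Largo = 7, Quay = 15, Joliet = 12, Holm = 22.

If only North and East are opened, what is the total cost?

Each restaurant is assigned to its cheapest site among the open ones.
{North, East}: Vance→North 6·5=30, Elton→North 5·13=65, Largo→North 3·7=21, Quay→East 9·15=135, Joliet→East 8·12=96, Holm→North 5·22=110. Service 457; fixed 1091; total 1548.

Total cost: 1548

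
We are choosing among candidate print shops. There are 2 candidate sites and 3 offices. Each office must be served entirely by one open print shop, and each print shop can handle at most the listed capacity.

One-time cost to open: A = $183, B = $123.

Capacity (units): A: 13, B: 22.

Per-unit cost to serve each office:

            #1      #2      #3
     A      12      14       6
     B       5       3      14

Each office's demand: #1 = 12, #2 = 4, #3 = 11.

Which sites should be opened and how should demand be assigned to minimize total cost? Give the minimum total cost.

Minimum total cost: 444

Open {A, B}: #1→B 5·12=60, #2→B 3·4=12, #3→A 6·11=66.
Loads: A carries 11/13, B carries 16/22. Service 138; fixed 306; total 444.
Next best feasible plan costs 616.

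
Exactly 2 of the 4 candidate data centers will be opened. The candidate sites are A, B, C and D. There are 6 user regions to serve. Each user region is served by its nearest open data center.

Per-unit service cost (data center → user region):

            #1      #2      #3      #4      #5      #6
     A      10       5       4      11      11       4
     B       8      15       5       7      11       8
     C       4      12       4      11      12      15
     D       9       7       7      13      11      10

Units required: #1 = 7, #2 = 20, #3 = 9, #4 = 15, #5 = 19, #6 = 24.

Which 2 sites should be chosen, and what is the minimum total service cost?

Choose A and B; total service cost 602.

With exactly 2 open, each user region uses its cheapest among the chosen.
{A, B}: #1→B 8·7=56, #2→A 5·20=100, #3→A 4·9=36, #4→B 7·15=105, #5→A 11·19=209, #6→A 4·24=96. Service cost 602.
{A, C}: service cost 634
{A, D}: service cost 669
Among all 6 size-2 choices, {A, B} is lowest.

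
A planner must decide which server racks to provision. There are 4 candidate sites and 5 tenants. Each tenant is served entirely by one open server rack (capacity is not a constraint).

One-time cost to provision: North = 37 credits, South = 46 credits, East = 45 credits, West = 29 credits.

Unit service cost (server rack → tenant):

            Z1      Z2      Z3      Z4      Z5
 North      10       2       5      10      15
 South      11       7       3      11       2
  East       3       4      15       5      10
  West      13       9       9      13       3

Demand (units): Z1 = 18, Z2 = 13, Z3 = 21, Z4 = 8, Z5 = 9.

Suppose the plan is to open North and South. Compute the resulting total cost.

Total cost: 450

Each tenant is assigned to its cheapest site among the open ones.
{North, South}: Z1→North 10·18=180, Z2→North 2·13=26, Z3→South 3·21=63, Z4→North 10·8=80, Z5→South 2·9=18. Service 367; fixed 83; total 450.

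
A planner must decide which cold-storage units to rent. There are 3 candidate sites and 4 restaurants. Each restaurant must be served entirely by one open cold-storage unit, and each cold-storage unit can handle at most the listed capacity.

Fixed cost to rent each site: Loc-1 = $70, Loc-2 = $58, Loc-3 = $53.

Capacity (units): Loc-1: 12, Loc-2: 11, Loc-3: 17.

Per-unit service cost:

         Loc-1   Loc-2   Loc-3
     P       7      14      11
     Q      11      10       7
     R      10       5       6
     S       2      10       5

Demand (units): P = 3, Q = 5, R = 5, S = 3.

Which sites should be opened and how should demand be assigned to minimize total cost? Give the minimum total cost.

Open {Loc-3}: P→Loc-3 11·3=33, Q→Loc-3 7·5=35, R→Loc-3 6·5=30, S→Loc-3 5·3=15.
Loads: Loc-3 carries 16/17. Service 113; fixed 53; total 166.
Next best feasible plan costs 215.

Minimum total cost: 166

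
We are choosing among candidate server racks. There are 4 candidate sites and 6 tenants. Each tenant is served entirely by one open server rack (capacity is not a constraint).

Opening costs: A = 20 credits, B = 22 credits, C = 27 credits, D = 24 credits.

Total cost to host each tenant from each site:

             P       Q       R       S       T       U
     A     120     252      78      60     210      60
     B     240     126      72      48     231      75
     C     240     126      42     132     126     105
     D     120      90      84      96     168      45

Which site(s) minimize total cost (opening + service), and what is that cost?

Open B, C and D; minimum total cost 544.

For any fixed open set, each tenant goes to its cheapest open site; total = fixed + service.
{B, C, D}: P→D 120, Q→D 90, R→C 42, S→B 48, T→C 126, U→D 45. Service 471; fixed 73; total 544.
{A, C, D}: service 483 + fixed 71 = 554
{A, B, C, D}: service 471 + fixed 93 = 564
{A}: P→A 120, Q→A 252, R→A 78, S→A 60, T→A 210, U→A 60. Service 780; fixed 20; total 800.
No other subset beats 544.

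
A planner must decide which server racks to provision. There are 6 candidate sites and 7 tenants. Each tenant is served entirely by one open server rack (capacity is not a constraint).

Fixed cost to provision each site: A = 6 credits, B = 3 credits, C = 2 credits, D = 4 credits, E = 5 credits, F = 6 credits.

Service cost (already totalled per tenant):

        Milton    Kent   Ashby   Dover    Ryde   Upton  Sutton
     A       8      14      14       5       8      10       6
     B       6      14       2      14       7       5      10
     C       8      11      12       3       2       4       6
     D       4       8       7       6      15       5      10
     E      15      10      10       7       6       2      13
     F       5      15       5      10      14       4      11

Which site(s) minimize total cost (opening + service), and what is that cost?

Open B, C and D; minimum total cost 38.

For any fixed open set, each tenant goes to its cheapest open site; total = fixed + service.
{B, C, D}: Milton→D 4, Kent→D 8, Ashby→B 2, Dover→C 3, Ryde→C 2, Upton→C 4, Sutton→C 6. Service 29; fixed 9; total 38.
{B, C}: Milton→B 6, Kent→C 11, Ashby→B 2, Dover→C 3, Ryde→C 2, Upton→C 4, Sutton→C 6. Service 34; fixed 5; total 39.
{C, D}: service 34 + fixed 6 = 40
{A, B, C, D, E, F}: service 27 + fixed 26 = 53
No other subset beats 38.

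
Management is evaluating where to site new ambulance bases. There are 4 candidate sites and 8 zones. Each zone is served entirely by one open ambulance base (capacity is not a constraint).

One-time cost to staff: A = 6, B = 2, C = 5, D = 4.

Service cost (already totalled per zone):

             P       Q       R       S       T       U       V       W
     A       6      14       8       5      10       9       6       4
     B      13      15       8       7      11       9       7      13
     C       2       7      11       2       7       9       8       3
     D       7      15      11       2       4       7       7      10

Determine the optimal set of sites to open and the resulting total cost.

Open B, C and D; minimum total cost 51.

For any fixed open set, each zone goes to its cheapest open site; total = fixed + service.
{B, C, D}: P→C 2, Q→C 7, R→B 8, S→C 2, T→D 4, U→D 7, V→B 7, W→C 3. Service 40; fixed 11; total 51.
{B, C}: service 45 + fixed 7 = 52
{C, D}: service 43 + fixed 9 = 52
{A, B, C, D}: service 39 + fixed 17 = 56
No other subset beats 51.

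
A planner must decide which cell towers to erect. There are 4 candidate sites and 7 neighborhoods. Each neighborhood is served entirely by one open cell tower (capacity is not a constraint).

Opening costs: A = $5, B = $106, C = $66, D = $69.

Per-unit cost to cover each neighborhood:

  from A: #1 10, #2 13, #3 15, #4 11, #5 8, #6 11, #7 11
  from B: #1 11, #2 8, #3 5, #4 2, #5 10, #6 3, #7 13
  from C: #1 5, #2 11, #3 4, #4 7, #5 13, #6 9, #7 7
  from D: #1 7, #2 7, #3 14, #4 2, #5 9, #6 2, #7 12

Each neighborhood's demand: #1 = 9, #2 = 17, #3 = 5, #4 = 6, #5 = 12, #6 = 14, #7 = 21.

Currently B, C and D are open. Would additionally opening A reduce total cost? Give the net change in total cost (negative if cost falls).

Yes — net change −7 (cost falls by 7).

Current service cost with {B, C, D}: 479.
Adding A: each neighborhood re-picks its cheapest; new service cost 467, saving 12.
Extra fixed cost: 5. Net change = 5 − 12 = -7.
(Totals: 720 → 713.)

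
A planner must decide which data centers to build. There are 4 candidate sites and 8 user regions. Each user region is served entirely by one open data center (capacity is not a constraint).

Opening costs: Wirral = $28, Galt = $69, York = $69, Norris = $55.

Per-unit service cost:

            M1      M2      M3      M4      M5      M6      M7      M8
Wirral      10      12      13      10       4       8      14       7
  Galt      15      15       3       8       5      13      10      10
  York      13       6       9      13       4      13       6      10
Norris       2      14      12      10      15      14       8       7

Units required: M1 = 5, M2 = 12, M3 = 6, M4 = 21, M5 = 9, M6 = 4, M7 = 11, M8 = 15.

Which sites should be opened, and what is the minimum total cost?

Open Wirral, Galt and York; minimum total cost 713.

For any fixed open set, each user region goes to its cheapest open site; total = fixed + service.
{Wirral, Galt, York}: M1→Wirral 10·5=50, M2→York 6·12=72, M3→Galt 3·6=18, M4→Galt 8·21=168, M5→Wirral 4·9=36, M6→Wirral 8·4=32, M7→York 6·11=66, M8→Wirral 7·15=105. Service 547; fixed 166; total 713.
{Galt, York, Norris}: service 527 + fixed 193 = 720
{Wirral, York}: M1→Wirral 10·5=50, M2→York 6·12=72, M3→York 9·6=54, M4→Wirral 10·21=210, M5→Wirral 4·9=36, M6→Wirral 8·4=32, M7→York 6·11=66, M8→Wirral 7·15=105. Service 625; fixed 97; total 722.
{Wirral, Galt, York, Norris}: M1→Norris 2·5=10, M2→York 6·12=72, M3→Galt 3·6=18, M4→Galt 8·21=168, M5→Wirral 4·9=36, M6→Wirral 8·4=32, M7→York 6·11=66, M8→Wirral 7·15=105. Service 507; fixed 221; total 728.
(All 15 nonempty subsets were checked; Wirral, Galt and York is lowest.)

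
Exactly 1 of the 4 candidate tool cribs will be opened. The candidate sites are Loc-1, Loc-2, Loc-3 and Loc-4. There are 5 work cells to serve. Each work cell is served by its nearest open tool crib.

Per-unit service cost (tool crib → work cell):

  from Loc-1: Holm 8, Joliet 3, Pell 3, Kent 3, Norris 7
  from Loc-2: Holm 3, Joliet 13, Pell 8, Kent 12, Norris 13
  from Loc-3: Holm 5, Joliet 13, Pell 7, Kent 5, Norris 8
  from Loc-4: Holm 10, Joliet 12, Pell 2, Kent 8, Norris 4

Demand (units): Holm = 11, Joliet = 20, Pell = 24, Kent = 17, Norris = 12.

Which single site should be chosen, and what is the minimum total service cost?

Choose Loc-1 only; total service cost 355.

With exactly 1 open, each work cell uses its cheapest among the chosen.
{Loc-1}: Holm→Loc-1 8·11=88, Joliet→Loc-1 3·20=60, Pell→Loc-1 3·24=72, Kent→Loc-1 3·17=51, Norris→Loc-1 7·12=84. Service cost 355.
{Loc-4}: service cost 582
{Loc-3}: service cost 664
Among all 4 size-1 choices, {Loc-1} is lowest.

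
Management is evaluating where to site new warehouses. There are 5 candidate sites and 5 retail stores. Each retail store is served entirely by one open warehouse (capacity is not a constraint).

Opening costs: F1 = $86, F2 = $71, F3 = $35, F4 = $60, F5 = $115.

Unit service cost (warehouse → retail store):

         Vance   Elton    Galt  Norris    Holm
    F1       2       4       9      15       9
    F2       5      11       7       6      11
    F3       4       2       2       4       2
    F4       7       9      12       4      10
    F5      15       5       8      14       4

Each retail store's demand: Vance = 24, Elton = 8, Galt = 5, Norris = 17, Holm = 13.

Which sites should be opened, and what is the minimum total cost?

Open F3 only; minimum total cost 251.

For any fixed open set, each retail store goes to its cheapest open site; total = fixed + service.
{F3}: Vance→F3 4·24=96, Elton→F3 2·8=16, Galt→F3 2·5=10, Norris→F3 4·17=68, Holm→F3 2·13=26. Service 216; fixed 35; total 251.
{F1, F3}: service 168 + fixed 121 = 289
{F3, F4}: service 216 + fixed 95 = 311
{F1, F2, F3, F4, F5}: Vance→F1 2·24=48, Elton→F3 2·8=16, Galt→F3 2·5=10, Norris→F3 4·17=68, Holm→F3 2·13=26. Service 168; fixed 367; total 535.
No other subset beats 251.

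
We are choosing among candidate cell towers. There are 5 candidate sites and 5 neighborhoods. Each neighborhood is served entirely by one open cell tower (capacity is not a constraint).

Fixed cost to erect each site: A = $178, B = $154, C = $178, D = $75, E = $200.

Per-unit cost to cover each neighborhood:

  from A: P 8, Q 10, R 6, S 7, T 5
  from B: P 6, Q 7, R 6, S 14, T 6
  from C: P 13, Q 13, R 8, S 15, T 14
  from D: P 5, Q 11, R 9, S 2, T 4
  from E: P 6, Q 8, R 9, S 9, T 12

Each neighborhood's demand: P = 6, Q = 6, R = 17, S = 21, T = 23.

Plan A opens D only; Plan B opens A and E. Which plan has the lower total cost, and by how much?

Plan A is cheaper by 368.

Plan A: {D}: P→D 5·6=30, Q→D 11·6=66, R→D 9·17=153, S→D 2·21=42, T→D 4·23=92. Service 383; fixed 75; total 458.
Plan B: {A, E}: P→E 6·6=36, Q→E 8·6=48, R→A 6·17=102, S→A 7·21=147, T→A 5·23=115. Service 448; fixed 378; total 826.
Difference: |458 − 826| = 368.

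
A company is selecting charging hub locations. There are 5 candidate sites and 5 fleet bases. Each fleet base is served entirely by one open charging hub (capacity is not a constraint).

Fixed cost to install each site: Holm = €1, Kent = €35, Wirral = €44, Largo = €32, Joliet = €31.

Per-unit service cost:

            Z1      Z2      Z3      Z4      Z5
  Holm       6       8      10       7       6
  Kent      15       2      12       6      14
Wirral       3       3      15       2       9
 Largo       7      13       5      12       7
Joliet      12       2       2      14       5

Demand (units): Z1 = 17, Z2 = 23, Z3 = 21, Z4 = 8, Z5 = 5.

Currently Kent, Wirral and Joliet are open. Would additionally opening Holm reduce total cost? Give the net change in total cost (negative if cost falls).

Current service cost with {Kent, Wirral, Joliet}: 180.
Adding Holm: each fleet base re-picks its cheapest; new service cost 180, saving 0.
Extra fixed cost: 1. Net change = 1 − 0 = 1.
(Totals: 290 → 291.)

No — net change +1 (cost rises by 1).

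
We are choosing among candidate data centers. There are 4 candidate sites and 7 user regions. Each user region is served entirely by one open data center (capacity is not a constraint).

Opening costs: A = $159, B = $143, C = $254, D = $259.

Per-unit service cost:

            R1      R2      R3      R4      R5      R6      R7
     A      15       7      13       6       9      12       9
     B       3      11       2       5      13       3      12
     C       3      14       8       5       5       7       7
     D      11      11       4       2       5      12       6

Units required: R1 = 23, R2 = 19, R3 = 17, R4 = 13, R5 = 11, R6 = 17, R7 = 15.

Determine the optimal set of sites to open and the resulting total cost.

Open A and B; minimum total cost 888.

For any fixed open set, each user region goes to its cheapest open site; total = fixed + service.
{A, B}: R1→B 3·23=69, R2→A 7·19=133, R3→B 2·17=34, R4→B 5·13=65, R5→A 9·11=99, R6→B 3·17=51, R7→A 9·15=135. Service 586; fixed 302; total 888.
{B}: service 751 + fixed 143 = 894
{B, D}: service 534 + fixed 402 = 936
{A, B, C, D}: R1→B 3·23=69, R2→A 7·19=133, R3→B 2·17=34, R4→D 2·13=26, R5→C 5·11=55, R6→B 3·17=51, R7→D 6·15=90. Service 458; fixed 815; total 1273.
No other subset beats 888.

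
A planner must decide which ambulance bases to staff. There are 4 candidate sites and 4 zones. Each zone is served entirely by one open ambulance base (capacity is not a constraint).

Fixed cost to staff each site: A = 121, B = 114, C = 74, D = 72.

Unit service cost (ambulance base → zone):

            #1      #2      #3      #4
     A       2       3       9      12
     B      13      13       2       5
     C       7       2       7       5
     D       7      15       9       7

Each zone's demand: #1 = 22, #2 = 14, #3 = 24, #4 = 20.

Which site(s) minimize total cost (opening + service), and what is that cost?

Open A and B; minimum total cost 469.

For any fixed open set, each zone goes to its cheapest open site; total = fixed + service.
{A, B}: #1→A 2·22=44, #2→A 3·14=42, #3→B 2·24=48, #4→B 5·20=100. Service 234; fixed 235; total 469.
{B, C}: #1→C 7·22=154, #2→C 2·14=28, #3→B 2·24=48, #4→B 5·20=100. Service 330; fixed 188; total 518.
{C}: service 450 + fixed 74 = 524
{A, B, C, D}: service 220 + fixed 381 = 601
(All 15 nonempty subsets were checked; A and B is lowest.)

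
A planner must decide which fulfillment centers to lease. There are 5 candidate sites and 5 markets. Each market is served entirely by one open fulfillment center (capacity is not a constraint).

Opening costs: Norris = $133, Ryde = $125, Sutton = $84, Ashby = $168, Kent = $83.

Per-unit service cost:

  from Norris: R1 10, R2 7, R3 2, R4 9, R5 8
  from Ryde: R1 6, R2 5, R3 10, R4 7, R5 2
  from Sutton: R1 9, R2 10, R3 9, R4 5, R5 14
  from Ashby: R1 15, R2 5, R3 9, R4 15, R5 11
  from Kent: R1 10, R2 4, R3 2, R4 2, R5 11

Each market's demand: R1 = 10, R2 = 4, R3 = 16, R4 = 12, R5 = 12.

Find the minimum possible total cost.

Minimum total cost: 364

For any fixed open set, each market goes to its cheapest open site; total = fixed + service.
{Ryde, Kent}: R1→Ryde 6·10=60, R2→Kent 4·4=16, R3→Kent 2·16=32, R4→Kent 2·12=24, R5→Ryde 2·12=24. Service 156; fixed 208; total 364.
{Kent}: R1→Kent 10·10=100, R2→Kent 4·4=16, R3→Kent 2·16=32, R4→Kent 2·12=24, R5→Kent 11·12=132. Service 304; fixed 83; total 387.
{Ryde, Sutton, Kent}: R1→Ryde 6·10=60, R2→Kent 4·4=16, R3→Kent 2·16=32, R4→Kent 2·12=24, R5→Ryde 2·12=24. Service 156; fixed 292; total 448.
{Norris, Ryde, Sutton, Ashby, Kent}: service 156 + fixed 593 = 749
No other subset beats 364.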